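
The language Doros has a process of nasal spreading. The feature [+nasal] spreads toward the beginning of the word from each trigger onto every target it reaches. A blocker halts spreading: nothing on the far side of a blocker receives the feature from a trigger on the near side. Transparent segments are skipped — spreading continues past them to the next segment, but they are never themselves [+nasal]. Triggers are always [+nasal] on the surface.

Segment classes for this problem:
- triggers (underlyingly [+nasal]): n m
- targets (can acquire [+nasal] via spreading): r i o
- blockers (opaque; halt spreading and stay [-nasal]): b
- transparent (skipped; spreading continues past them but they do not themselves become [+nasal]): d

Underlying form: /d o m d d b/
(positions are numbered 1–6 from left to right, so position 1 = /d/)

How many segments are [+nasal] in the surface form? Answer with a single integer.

From /m/ at 3 leftward: 2 /o/ → [+nasal]; 1 /d/ transparent; word edge.
[+nasal] positions on the surface: 2 3.

2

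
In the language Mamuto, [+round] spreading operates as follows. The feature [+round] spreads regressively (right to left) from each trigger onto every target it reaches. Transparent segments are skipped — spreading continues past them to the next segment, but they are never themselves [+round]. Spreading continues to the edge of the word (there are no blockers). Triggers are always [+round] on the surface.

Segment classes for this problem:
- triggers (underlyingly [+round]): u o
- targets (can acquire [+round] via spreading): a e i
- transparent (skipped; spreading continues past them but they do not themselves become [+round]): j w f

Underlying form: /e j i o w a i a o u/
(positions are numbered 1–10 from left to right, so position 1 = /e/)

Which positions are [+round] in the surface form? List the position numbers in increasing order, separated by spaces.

1 3 4 6 7 8 9 10

From /o/ at 4 leftward: 3 /i/ → [+round]; 2 /j/ transparent; 1 /e/ → [+round]; word edge.
From /o/ at 9 leftward: 8 /a/ → [+round]; 7 /i/ → [+round]; 6 /a/ → [+round]; 5 /w/ transparent; 4 /o/ is itself a trigger — this domain ends here.
From /u/ at 10 leftward: 9 /o/ is itself a trigger — this domain ends here.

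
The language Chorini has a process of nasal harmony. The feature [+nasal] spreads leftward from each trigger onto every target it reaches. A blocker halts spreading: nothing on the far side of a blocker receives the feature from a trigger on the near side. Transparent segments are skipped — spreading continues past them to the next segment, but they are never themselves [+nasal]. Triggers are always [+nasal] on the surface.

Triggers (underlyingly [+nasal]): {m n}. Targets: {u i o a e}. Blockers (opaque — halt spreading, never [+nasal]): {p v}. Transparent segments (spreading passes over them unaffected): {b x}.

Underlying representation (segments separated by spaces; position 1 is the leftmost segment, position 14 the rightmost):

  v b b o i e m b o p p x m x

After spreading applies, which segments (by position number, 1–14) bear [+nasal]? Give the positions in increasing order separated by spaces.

From /m/ at 7 leftward: 6 /e/ → [+nasal]; 5 /i/ → [+nasal]; 4 /o/ → [+nasal]; 3 /b/ transparent; 2 /b/ transparent; 1 /v/ blocks.
From /m/ at 13 leftward: 12 /x/ transparent; 11 /p/ blocks.
Target with no active source: position 9 stays [-nasal].

4 5 6 7 13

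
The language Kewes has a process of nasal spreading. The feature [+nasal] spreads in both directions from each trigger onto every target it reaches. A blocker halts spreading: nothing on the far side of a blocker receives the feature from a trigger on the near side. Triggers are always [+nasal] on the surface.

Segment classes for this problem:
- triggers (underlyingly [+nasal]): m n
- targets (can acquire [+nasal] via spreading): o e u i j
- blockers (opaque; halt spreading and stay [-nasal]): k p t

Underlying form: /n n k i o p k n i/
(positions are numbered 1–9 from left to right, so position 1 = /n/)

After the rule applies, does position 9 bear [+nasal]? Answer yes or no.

yes

From /n/ at 1 rightward: 2 /n/ is itself a trigger — this domain ends here.
From /n/ at 1 leftward: word edge.
From /n/ at 2 rightward: 3 /k/ blocks.
From /n/ at 2 leftward: 1 /n/ is itself a trigger — this domain ends here.
From /n/ at 8 rightward: 9 /i/ → [+nasal]; word edge.
From /n/ at 8 leftward: 7 /k/ blocks.
Targets with no active source: positions 4 5 stay [-nasal].
[+nasal] positions on the surface: 1 2 8 9.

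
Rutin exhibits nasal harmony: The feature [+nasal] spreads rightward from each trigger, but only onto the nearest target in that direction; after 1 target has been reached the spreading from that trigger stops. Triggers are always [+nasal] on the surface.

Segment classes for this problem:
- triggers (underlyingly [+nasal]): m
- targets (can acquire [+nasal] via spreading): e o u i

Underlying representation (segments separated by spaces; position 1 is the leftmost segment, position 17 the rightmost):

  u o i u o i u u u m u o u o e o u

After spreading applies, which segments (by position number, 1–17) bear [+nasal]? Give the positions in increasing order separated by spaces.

10 11

From /m/ at 10 rightward: 11 /u/ → [+nasal]; bound reached.
Targets with no active source: positions 1 2 3 4 5 6 7 8 9 12 13 14 15 16 17 stay [-nasal].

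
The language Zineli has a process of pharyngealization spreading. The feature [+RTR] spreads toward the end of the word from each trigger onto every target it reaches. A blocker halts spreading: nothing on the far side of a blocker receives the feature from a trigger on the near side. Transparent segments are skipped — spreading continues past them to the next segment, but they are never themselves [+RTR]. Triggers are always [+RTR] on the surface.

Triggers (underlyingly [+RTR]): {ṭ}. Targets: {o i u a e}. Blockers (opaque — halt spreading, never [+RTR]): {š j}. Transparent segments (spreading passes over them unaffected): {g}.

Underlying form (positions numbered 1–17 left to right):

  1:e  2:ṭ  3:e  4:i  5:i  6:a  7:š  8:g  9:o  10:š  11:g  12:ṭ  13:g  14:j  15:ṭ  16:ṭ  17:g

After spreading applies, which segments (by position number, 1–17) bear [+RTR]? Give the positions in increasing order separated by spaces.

2 3 4 5 6 12 15 16

From /ṭ/ at 2 rightward: 3 /e/ → [+RTR]; 4 /i/ → [+RTR]; 5 /i/ → [+RTR]; 6 /a/ → [+RTR]; 7 /š/ blocks.
From /ṭ/ at 12 rightward: 13 /g/ transparent; 14 /j/ blocks.
From /ṭ/ at 15 rightward: 16 /ṭ/ is itself a trigger — this domain ends here.
From /ṭ/ at 16 rightward: 17 /g/ transparent; word edge.
Targets with no active source: positions 1 9 stay [-emphatic].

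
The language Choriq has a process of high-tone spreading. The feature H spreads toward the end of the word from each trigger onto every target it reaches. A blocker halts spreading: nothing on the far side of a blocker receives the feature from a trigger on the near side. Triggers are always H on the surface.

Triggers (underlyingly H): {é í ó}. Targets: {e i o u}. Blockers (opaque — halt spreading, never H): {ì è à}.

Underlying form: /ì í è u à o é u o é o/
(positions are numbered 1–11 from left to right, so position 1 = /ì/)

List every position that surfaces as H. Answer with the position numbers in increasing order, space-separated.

From /í/ at 2 rightward: 3 /è/ blocks.
From /é/ at 7 rightward: 8 /u/ → H; 9 /o/ → H; 10 /é/ is itself a trigger — this domain ends here.
From /é/ at 10 rightward: 11 /o/ → H; word edge.
Targets with no active source: positions 4 6 stay [-high tone].

2 7 8 9 10 11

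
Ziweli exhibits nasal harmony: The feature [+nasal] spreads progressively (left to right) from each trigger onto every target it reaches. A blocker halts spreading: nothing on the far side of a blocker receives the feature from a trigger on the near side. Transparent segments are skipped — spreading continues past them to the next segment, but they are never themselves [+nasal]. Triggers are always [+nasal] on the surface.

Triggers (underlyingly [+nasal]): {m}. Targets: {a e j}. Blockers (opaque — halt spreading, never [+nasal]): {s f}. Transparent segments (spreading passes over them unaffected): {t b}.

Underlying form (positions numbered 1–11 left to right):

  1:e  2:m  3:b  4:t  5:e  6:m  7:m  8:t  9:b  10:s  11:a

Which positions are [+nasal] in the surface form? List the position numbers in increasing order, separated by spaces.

From /m/ at 2 rightward: 3 /b/ transparent; 4 /t/ transparent; 5 /e/ → [+nasal]; 6 /m/ is itself a trigger — this domain ends here.
From /m/ at 6 rightward: 7 /m/ is itself a trigger — this domain ends here.
From /m/ at 7 rightward: 8 /t/ transparent; 9 /b/ transparent; 10 /s/ blocks.
Targets with no active source: positions 1 11 stay [-nasal].

2 5 6 7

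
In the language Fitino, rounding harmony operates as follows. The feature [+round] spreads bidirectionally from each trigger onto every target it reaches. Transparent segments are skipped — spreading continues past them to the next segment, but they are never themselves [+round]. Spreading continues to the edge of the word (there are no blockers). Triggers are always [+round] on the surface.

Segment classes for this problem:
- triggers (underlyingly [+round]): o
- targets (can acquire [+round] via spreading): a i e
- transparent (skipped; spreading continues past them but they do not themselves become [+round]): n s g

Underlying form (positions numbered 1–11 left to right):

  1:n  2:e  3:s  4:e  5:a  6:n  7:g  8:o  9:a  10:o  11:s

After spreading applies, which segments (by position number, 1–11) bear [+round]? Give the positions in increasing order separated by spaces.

From /o/ at 8 rightward: 9 /a/ → [+round]; 10 /o/ is itself a trigger — this domain ends here.
From /o/ at 8 leftward: 7 /g/ transparent; 6 /n/ transparent; 5 /a/ → [+round]; 4 /e/ → [+round]; 3 /s/ transparent; 2 /e/ → [+round]; 1 /n/ transparent; word edge.
From /o/ at 10 rightward: 11 /s/ transparent; word edge.
From /o/ at 10 leftward: 9 /a/ → [+round]; 8 /o/ is itself a trigger — this domain ends here.

2 4 5 8 9 10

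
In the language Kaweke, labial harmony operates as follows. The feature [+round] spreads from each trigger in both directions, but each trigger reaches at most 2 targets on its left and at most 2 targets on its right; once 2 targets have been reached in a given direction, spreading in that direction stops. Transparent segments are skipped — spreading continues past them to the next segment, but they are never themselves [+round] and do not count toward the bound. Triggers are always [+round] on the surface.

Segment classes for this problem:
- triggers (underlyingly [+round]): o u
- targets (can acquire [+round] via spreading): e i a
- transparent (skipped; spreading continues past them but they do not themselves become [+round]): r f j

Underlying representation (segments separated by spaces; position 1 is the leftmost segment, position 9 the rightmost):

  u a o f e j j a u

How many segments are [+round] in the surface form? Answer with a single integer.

From /u/ at 1 rightward: 2 /a/ → [+round]; 3 /o/ is itself a trigger — this domain ends here.
From /u/ at 1 leftward: word edge.
From /o/ at 3 rightward: 4 /f/ transparent; 5 /e/ → [+round]; 6 /j/ transparent; 7 /j/ transparent; 8 /a/ → [+round]; bound reached.
From /o/ at 3 leftward: 2 /a/ → [+round]; 1 /u/ is itself a trigger — this domain ends here.
From /u/ at 9 rightward: word edge.
From /u/ at 9 leftward: 8 /a/ → [+round]; 7 /j/ transparent; 6 /j/ transparent; 5 /e/ → [+round]; bound reached.
[+round] positions on the surface: 1 2 3 5 8 9.

6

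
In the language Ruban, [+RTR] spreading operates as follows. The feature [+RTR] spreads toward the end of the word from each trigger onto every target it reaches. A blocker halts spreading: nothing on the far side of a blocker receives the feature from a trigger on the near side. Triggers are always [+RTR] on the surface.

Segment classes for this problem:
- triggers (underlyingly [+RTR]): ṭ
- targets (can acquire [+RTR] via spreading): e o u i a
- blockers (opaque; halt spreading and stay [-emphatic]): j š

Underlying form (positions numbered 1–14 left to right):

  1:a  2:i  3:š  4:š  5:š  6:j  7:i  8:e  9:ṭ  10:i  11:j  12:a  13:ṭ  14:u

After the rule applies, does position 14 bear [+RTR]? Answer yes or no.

From /ṭ/ at 9 rightward: 10 /i/ → [+RTR]; 11 /j/ blocks.
From /ṭ/ at 13 rightward: 14 /u/ → [+RTR]; word edge.
Targets with no active source: positions 1 2 7 8 12 stay [-emphatic].
[+RTR] positions on the surface: 9 10 13 14.

yes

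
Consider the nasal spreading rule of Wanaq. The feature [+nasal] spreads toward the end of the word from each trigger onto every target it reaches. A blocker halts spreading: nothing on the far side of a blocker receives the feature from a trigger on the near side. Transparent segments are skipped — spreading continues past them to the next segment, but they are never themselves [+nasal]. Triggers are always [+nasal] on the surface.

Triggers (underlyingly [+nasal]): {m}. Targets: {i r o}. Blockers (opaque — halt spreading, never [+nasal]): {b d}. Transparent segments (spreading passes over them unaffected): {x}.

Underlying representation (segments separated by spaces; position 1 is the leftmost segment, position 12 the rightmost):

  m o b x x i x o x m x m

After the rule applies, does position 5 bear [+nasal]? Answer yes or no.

no

From /m/ at 1 rightward: 2 /o/ → [+nasal]; 3 /b/ blocks.
From /m/ at 10 rightward: 11 /x/ transparent; 12 /m/ is itself a trigger — this domain ends here.
From /m/ at 12 rightward: word edge.
Targets with no active source: positions 6 8 stay [-nasal].
[+nasal] positions on the surface: 1 2 10 12.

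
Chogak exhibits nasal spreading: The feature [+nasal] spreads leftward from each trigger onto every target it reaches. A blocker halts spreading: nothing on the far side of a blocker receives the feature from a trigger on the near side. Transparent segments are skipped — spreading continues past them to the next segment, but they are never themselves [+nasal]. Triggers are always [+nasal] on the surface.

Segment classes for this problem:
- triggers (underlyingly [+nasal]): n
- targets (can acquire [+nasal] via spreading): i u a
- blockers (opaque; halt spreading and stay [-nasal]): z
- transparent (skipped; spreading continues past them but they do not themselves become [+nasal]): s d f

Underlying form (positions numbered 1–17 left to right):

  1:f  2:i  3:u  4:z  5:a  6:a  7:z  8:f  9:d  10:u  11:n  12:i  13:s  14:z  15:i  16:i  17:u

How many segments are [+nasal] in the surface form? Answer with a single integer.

2

From /n/ at 11 leftward: 10 /u/ → [+nasal]; 9 /d/ transparent; 8 /f/ transparent; 7 /z/ blocks.
Targets with no active source: positions 2 3 5 6 12 15 16 17 stay [-nasal].
[+nasal] positions on the surface: 10 11.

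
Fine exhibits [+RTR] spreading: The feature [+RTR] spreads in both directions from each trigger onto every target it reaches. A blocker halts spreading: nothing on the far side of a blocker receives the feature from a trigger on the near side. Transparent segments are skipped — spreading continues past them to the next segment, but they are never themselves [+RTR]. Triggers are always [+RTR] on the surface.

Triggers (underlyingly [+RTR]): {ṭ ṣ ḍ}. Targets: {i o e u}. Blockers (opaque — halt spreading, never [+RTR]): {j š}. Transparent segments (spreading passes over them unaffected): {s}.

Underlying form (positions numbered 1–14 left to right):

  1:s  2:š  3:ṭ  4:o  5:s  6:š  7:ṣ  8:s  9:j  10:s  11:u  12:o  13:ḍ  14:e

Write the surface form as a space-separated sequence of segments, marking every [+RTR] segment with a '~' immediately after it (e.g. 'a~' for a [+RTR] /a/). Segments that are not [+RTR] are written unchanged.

s š ṭ~ o~ s š ṣ~ s j s u~ o~ ḍ~ e~

From /ṭ/ at 3 rightward: 4 /o/ → [+RTR]; 5 /s/ transparent; 6 /š/ blocks.
From /ṭ/ at 3 leftward: 2 /š/ blocks.
From /ṣ/ at 7 rightward: 8 /s/ transparent; 9 /j/ blocks.
From /ṣ/ at 7 leftward: 6 /š/ blocks.
From /ḍ/ at 13 rightward: 14 /e/ → [+RTR]; word edge.
From /ḍ/ at 13 leftward: 12 /o/ → [+RTR]; 11 /u/ → [+RTR]; 10 /s/ transparent; 9 /j/ blocks.
[+RTR] positions on the surface: 3 4 7 11 12 13 14.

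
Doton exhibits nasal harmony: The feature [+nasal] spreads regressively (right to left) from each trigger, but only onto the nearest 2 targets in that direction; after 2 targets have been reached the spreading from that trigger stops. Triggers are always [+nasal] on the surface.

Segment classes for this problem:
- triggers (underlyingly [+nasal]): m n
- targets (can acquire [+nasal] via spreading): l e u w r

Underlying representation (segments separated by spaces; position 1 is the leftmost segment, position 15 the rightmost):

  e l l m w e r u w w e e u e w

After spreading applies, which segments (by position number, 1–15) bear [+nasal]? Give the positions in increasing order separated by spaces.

From /m/ at 4 leftward: 3 /l/ → [+nasal]; 2 /l/ → [+nasal]; bound reached.
Targets with no active source: positions 1 5 6 7 8 9 10 11 12 13 14 15 stay [-nasal].

2 3 4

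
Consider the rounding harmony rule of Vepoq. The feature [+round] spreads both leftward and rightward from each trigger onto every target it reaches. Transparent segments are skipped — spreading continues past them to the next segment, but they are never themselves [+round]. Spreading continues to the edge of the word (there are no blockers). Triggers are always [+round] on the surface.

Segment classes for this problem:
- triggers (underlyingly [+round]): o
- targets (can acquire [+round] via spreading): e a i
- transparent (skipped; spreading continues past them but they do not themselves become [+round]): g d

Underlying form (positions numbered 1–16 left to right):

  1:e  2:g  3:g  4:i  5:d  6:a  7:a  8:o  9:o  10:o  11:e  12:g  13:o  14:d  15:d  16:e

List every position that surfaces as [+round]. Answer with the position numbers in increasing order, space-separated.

From /o/ at 8 rightward: 9 /o/ is itself a trigger — this domain ends here.
From /o/ at 8 leftward: 7 /a/ → [+round]; 6 /a/ → [+round]; 5 /d/ transparent; 4 /i/ → [+round]; 3 /g/ transparent; 2 /g/ transparent; 1 /e/ → [+round]; word edge.
From /o/ at 9 rightward: 10 /o/ is itself a trigger — this domain ends here.
From /o/ at 9 leftward: 8 /o/ is itself a trigger — this domain ends here.
From /o/ at 10 rightward: 11 /e/ → [+round]; 12 /g/ transparent; 13 /o/ is itself a trigger — this domain ends here.
From /o/ at 10 leftward: 9 /o/ is itself a trigger — this domain ends here.
From /o/ at 13 rightward: 14 /d/ transparent; 15 /d/ transparent; 16 /e/ → [+round]; word edge.
From /o/ at 13 leftward: 12 /g/ transparent; 11 /e/ → [+round]; 10 /o/ is itself a trigger — this domain ends here.

1 4 6 7 8 9 10 11 13 16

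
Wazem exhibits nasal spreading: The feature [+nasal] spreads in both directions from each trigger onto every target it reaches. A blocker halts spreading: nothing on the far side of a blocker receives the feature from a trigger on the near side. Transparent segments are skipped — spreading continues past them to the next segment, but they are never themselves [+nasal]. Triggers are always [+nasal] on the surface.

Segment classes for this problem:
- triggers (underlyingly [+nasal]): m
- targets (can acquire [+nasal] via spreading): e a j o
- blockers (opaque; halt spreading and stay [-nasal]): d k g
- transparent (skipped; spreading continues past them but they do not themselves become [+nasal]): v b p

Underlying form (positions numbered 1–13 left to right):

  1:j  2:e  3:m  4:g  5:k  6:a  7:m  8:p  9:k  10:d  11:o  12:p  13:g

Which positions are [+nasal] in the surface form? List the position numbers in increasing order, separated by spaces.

From /m/ at 3 rightward: 4 /g/ blocks.
From /m/ at 3 leftward: 2 /e/ → [+nasal]; 1 /j/ → [+nasal]; word edge.
From /m/ at 7 rightward: 8 /p/ transparent; 9 /k/ blocks.
From /m/ at 7 leftward: 6 /a/ → [+nasal]; 5 /k/ blocks.
Target with no active source: position 11 stays [-nasal].

1 2 3 6 7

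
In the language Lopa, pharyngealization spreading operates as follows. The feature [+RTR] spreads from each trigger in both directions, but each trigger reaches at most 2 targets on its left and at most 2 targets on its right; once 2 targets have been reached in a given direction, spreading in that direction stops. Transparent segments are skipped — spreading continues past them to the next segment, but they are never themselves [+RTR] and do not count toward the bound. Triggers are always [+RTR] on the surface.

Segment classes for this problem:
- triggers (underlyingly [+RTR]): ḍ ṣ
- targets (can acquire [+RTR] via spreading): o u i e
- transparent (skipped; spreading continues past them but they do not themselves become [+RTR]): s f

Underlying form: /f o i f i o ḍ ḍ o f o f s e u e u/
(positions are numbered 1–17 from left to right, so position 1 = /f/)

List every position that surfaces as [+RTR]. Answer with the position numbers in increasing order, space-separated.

From /ḍ/ at 7 rightward: 8 /ḍ/ is itself a trigger — this domain ends here.
From /ḍ/ at 7 leftward: 6 /o/ → [+RTR]; 5 /i/ → [+RTR]; bound reached.
From /ḍ/ at 8 rightward: 9 /o/ → [+RTR]; 10 /f/ transparent; 11 /o/ → [+RTR]; bound reached.
From /ḍ/ at 8 leftward: 7 /ḍ/ is itself a trigger — this domain ends here.
Targets with no active source: positions 2 3 14 15 16 17 stay [-emphatic].

5 6 7 8 9 11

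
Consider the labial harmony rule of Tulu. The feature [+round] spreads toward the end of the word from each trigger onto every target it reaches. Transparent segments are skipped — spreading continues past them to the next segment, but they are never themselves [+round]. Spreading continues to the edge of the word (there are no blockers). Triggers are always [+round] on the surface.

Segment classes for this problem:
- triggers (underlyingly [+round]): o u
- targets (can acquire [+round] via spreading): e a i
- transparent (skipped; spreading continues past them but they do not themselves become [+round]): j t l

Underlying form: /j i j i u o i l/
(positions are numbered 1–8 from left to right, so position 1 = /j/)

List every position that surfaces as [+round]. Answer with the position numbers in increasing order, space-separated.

5 6 7

From /u/ at 5 rightward: 6 /o/ is itself a trigger — this domain ends here.
From /o/ at 6 rightward: 7 /i/ → [+round]; 8 /l/ transparent; word edge.
Targets with no active source: positions 2 4 stay [-round].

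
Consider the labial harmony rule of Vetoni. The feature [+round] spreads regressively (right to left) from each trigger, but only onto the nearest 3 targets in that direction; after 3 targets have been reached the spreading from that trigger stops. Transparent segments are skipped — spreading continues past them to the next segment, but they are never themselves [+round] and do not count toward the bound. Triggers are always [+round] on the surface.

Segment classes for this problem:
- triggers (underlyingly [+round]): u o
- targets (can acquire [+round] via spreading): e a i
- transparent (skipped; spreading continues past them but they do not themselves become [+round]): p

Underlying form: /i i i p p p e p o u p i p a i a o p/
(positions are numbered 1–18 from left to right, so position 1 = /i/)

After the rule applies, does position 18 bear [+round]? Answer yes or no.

From /o/ at 9 leftward: 8 /p/ transparent; 7 /e/ → [+round]; 6 /p/ transparent; 5 /p/ transparent; 4 /p/ transparent; 3 /i/ → [+round]; 2 /i/ → [+round]; bound reached.
From /u/ at 10 leftward: 9 /o/ is itself a trigger — this domain ends here.
From /o/ at 17 leftward: 16 /a/ → [+round]; 15 /i/ → [+round]; 14 /a/ → [+round]; bound reached.
Targets with no active source: positions 1 12 stay [-round].
[+round] positions on the surface: 2 3 7 9 10 14 15 16 17.

no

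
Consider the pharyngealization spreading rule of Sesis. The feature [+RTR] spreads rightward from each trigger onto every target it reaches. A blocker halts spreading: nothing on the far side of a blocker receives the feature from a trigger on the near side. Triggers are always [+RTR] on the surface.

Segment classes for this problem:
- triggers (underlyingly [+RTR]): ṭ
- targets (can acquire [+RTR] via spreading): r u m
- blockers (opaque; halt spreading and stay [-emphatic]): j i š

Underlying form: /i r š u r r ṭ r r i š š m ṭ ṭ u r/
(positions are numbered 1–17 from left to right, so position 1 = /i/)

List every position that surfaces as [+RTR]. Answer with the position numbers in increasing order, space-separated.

7 8 9 14 15 16 17

From /ṭ/ at 7 rightward: 8 /r/ → [+RTR]; 9 /r/ → [+RTR]; 10 /i/ blocks.
From /ṭ/ at 14 rightward: 15 /ṭ/ is itself a trigger — this domain ends here.
From /ṭ/ at 15 rightward: 16 /u/ → [+RTR]; 17 /r/ → [+RTR]; word edge.
Targets with no active source: positions 2 4 5 6 13 stay [-emphatic].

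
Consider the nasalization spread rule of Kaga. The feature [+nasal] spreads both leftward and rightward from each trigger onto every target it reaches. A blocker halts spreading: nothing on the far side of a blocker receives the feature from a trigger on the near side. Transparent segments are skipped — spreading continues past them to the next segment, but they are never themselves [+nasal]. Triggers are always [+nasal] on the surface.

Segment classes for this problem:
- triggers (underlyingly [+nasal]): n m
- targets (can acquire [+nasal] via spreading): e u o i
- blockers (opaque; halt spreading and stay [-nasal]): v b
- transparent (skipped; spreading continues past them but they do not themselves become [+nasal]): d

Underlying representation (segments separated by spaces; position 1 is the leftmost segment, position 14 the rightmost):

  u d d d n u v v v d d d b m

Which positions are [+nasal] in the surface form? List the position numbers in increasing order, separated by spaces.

1 5 6 14

From /n/ at 5 rightward: 6 /u/ → [+nasal]; 7 /v/ blocks.
From /n/ at 5 leftward: 4 /d/ transparent; 3 /d/ transparent; 2 /d/ transparent; 1 /u/ → [+nasal]; word edge.
From /m/ at 14 rightward: word edge.
From /m/ at 14 leftward: 13 /b/ blocks.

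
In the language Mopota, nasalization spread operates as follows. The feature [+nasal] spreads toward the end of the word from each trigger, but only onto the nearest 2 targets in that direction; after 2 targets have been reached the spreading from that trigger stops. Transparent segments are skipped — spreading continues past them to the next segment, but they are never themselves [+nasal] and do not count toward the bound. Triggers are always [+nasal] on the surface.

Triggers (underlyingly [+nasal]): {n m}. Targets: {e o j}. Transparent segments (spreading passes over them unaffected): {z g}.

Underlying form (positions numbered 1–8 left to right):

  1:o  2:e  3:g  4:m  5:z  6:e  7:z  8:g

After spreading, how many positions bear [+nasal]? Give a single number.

From /m/ at 4 rightward: 5 /z/ transparent; 6 /e/ → [+nasal]; 7 /z/ transparent; 8 /g/ transparent; word edge.
Targets with no active source: positions 1 2 stay [-nasal].
[+nasal] positions on the surface: 4 6.

2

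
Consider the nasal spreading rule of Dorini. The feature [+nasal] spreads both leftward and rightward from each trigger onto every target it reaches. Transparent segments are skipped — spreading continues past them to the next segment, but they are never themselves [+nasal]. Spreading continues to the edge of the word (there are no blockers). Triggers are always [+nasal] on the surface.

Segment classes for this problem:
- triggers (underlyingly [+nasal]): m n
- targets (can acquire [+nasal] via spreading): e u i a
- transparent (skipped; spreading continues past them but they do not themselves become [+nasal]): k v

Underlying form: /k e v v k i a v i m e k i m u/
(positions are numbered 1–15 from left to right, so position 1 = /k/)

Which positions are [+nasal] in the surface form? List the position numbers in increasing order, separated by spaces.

From /m/ at 10 rightward: 11 /e/ → [+nasal]; 12 /k/ transparent; 13 /i/ → [+nasal]; 14 /m/ is itself a trigger — this domain ends here.
From /m/ at 10 leftward: 9 /i/ → [+nasal]; 8 /v/ transparent; 7 /a/ → [+nasal]; 6 /i/ → [+nasal]; 5 /k/ transparent; 4 /v/ transparent; 3 /v/ transparent; 2 /e/ → [+nasal]; 1 /k/ transparent; word edge.
From /m/ at 14 rightward: 15 /u/ → [+nasal]; word edge.
From /m/ at 14 leftward: 13 /i/ → [+nasal]; 12 /k/ transparent; 11 /e/ → [+nasal]; 10 /m/ is itself a trigger — this domain ends here.

2 6 7 9 10 11 13 14 15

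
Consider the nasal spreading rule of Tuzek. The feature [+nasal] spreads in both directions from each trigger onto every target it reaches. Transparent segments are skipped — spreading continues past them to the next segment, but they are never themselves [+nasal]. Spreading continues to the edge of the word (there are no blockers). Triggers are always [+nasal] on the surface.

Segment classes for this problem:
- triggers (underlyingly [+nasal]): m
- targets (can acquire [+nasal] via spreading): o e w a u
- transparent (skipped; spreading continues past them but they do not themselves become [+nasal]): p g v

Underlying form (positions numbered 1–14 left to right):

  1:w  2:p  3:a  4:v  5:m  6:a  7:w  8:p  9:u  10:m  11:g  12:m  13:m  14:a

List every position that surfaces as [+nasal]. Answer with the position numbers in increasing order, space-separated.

1 3 5 6 7 9 10 12 13 14

From /m/ at 5 rightward: 6 /a/ → [+nasal]; 7 /w/ → [+nasal]; 8 /p/ transparent; 9 /u/ → [+nasal]; 10 /m/ is itself a trigger — this domain ends here.
From /m/ at 5 leftward: 4 /v/ transparent; 3 /a/ → [+nasal]; 2 /p/ transparent; 1 /w/ → [+nasal]; word edge.
From /m/ at 10 rightward: 11 /g/ transparent; 12 /m/ is itself a trigger — this domain ends here.
From /m/ at 10 leftward: 9 /u/ → [+nasal]; 8 /p/ transparent; 7 /w/ → [+nasal]; 6 /a/ → [+nasal]; 5 /m/ is itself a trigger — this domain ends here.
From /m/ at 12 rightward: 13 /m/ is itself a trigger — this domain ends here.
From /m/ at 12 leftward: 11 /g/ transparent; 10 /m/ is itself a trigger — this domain ends here.
From /m/ at 13 rightward: 14 /a/ → [+nasal]; word edge.
From /m/ at 13 leftward: 12 /m/ is itself a trigger — this domain ends here.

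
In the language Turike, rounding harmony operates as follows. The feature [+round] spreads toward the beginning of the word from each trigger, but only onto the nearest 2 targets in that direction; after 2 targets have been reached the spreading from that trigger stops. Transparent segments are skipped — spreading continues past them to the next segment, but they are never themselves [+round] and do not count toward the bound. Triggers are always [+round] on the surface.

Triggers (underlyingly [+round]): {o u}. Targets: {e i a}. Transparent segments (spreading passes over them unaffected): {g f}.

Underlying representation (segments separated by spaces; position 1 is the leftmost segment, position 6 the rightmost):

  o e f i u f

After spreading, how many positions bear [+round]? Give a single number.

4

From /o/ at 1 leftward: word edge.
From /u/ at 5 leftward: 4 /i/ → [+round]; 3 /f/ transparent; 2 /e/ → [+round]; bound reached.
[+round] positions on the surface: 1 2 4 5.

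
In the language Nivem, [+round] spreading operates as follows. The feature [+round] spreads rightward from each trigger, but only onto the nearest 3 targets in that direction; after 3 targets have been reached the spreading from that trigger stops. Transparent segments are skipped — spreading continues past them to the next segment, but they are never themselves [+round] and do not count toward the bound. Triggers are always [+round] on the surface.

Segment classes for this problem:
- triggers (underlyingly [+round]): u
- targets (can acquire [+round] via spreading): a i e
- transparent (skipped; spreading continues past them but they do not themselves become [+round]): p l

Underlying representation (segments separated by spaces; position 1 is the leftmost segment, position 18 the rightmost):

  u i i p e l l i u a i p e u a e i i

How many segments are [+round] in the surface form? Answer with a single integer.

From /u/ at 1 rightward: 2 /i/ → [+round]; 3 /i/ → [+round]; 4 /p/ transparent; 5 /e/ → [+round]; bound reached.
From /u/ at 9 rightward: 10 /a/ → [+round]; 11 /i/ → [+round]; 12 /p/ transparent; 13 /e/ → [+round]; bound reached.
From /u/ at 14 rightward: 15 /a/ → [+round]; 16 /e/ → [+round]; 17 /i/ → [+round]; bound reached.
Targets with no active source: positions 8 18 stay [-round].
[+round] positions on the surface: 1 2 3 5 9 10 11 13 14 15 16 17.

12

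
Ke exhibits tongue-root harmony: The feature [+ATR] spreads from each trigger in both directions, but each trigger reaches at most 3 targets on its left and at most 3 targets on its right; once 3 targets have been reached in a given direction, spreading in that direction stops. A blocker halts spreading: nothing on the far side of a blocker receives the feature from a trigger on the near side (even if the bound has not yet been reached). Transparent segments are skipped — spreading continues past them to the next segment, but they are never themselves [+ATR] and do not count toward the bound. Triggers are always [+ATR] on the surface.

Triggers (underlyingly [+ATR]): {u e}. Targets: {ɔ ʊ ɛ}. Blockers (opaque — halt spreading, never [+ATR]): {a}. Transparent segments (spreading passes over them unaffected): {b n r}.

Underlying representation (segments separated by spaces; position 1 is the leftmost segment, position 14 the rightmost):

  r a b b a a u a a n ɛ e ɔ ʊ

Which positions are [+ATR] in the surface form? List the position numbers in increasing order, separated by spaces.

From /u/ at 7 rightward: 8 /a/ blocks.
From /u/ at 7 leftward: 6 /a/ blocks.
From /e/ at 12 rightward: 13 /ɔ/ → [+ATR]; 14 /ʊ/ → [+ATR]; word edge.
From /e/ at 12 leftward: 11 /ɛ/ → [+ATR]; 10 /n/ transparent; 9 /a/ blocks.

7 11 12 13 14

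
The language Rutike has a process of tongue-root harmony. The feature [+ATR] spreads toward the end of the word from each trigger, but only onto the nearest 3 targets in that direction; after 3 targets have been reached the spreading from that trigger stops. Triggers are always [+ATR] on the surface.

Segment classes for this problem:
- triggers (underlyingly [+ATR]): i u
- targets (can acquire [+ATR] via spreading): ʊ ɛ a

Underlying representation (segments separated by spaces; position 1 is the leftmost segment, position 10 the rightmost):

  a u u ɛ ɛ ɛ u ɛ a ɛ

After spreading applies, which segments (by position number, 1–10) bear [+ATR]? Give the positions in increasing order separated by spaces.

From /u/ at 2 rightward: 3 /u/ is itself a trigger — this domain ends here.
From /u/ at 3 rightward: 4 /ɛ/ → [+ATR]; 5 /ɛ/ → [+ATR]; 6 /ɛ/ → [+ATR]; bound reached.
From /u/ at 7 rightward: 8 /ɛ/ → [+ATR]; 9 /a/ → [+ATR]; 10 /ɛ/ → [+ATR]; bound reached.
Target with no active source: position 1 stays [-ATR].

2 3 4 5 6 7 8 9 10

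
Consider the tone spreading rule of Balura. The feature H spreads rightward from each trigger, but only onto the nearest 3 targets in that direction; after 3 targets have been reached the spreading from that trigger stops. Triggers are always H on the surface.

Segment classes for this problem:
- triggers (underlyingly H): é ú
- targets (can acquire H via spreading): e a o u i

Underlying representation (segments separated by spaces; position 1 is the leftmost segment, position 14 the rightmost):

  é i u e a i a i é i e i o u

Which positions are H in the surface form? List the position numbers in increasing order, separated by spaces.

From /é/ at 1 rightward: 2 /i/ → H; 3 /u/ → H; 4 /e/ → H; bound reached.
From /é/ at 9 rightward: 10 /i/ → H; 11 /e/ → H; 12 /i/ → H; bound reached.
Targets with no active source: positions 5 6 7 8 13 14 stay [-high tone].

1 2 3 4 9 10 11 12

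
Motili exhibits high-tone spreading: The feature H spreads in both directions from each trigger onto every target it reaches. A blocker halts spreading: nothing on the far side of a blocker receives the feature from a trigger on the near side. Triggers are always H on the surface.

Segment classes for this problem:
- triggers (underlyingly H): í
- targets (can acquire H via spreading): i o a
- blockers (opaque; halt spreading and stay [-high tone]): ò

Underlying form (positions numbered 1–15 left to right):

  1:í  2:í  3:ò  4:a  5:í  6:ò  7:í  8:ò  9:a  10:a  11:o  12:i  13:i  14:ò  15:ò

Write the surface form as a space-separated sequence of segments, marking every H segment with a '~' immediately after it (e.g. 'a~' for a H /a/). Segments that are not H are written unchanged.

From /í/ at 1 rightward: 2 /í/ is itself a trigger — this domain ends here.
From /í/ at 1 leftward: word edge.
From /í/ at 2 rightward: 3 /ò/ blocks.
From /í/ at 2 leftward: 1 /í/ is itself a trigger — this domain ends here.
From /í/ at 5 rightward: 6 /ò/ blocks.
From /í/ at 5 leftward: 4 /a/ → H; 3 /ò/ blocks.
From /í/ at 7 rightward: 8 /ò/ blocks.
From /í/ at 7 leftward: 6 /ò/ blocks.
Targets with no active source: positions 9 10 11 12 13 stay [-high tone].
H positions on the surface: 1 2 4 5 7.

í~ í~ ò a~ í~ ò í~ ò a a o i i ò ò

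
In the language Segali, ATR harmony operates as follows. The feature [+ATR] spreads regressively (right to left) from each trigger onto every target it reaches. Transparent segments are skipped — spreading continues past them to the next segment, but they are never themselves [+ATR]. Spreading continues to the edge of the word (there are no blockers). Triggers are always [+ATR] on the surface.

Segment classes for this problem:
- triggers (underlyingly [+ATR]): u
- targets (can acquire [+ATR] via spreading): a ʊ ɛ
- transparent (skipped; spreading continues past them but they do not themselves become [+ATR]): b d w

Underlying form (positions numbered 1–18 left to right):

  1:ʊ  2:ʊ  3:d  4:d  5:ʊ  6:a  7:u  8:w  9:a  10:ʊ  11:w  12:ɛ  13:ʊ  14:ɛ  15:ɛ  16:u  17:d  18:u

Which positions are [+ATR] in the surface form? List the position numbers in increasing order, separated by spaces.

1 2 5 6 7 9 10 12 13 14 15 16 18

From /u/ at 7 leftward: 6 /a/ → [+ATR]; 5 /ʊ/ → [+ATR]; 4 /d/ transparent; 3 /d/ transparent; 2 /ʊ/ → [+ATR]; 1 /ʊ/ → [+ATR]; word edge.
From /u/ at 16 leftward: 15 /ɛ/ → [+ATR]; 14 /ɛ/ → [+ATR]; 13 /ʊ/ → [+ATR]; 12 /ɛ/ → [+ATR]; 11 /w/ transparent; 10 /ʊ/ → [+ATR]; 9 /a/ → [+ATR]; 8 /w/ transparent; 7 /u/ is itself a trigger — this domain ends here.
From /u/ at 18 leftward: 17 /d/ transparent; 16 /u/ is itself a trigger — this domain ends here.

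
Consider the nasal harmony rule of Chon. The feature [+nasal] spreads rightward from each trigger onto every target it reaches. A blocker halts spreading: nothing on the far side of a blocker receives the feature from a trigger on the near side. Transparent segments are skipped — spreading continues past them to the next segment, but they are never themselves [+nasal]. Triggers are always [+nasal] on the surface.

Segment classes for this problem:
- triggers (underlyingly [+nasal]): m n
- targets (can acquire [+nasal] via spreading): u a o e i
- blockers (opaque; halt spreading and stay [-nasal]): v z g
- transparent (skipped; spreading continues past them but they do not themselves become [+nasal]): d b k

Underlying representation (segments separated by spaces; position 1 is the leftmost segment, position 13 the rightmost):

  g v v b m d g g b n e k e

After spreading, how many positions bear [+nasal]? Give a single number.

4

From /m/ at 5 rightward: 6 /d/ transparent; 7 /g/ blocks.
From /n/ at 10 rightward: 11 /e/ → [+nasal]; 12 /k/ transparent; 13 /e/ → [+nasal]; word edge.
[+nasal] positions on the surface: 5 10 11 13.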